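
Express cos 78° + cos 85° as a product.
cos 78° + cos 85° = 2 cos(81.5°) cos(-3.5°)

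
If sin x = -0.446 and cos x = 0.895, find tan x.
tan x = sin x / cos x = -0.4983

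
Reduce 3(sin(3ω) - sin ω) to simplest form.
3(sin(3ω) - sin ω) = 3(2 cos(2ω) sin ω) (using Sum-to-product)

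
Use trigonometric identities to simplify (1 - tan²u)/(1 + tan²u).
(1 - tan²u)/(1 + tan²u) = cos(2u) (using Double angle)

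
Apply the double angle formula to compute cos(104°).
cos(104°) = cos²52° - sin²52° = -0.2419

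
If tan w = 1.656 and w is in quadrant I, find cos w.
cos w = 0.5169 (using tan²w + 1 = sec²w)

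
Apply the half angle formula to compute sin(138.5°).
sin(138.5°) = √((1 - cos 277°)/2) = 0.6626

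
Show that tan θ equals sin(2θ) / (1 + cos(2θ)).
RHS = 2 sin θ cos θ / (2cos²θ) = sin θ/cos θ = tan θ = LHS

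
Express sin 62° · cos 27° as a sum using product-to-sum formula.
sin 62° cos 27° = (1/2)[sin(62°+27°) + sin(62°-27°)]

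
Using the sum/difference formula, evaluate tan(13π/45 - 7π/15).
tan(13π/45 - 7π/15) = (tan 13π/45 - tan 7π/15)/(1 + tan 13π/45 tan 7π/15) = -0.6249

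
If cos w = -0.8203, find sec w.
sec w = 1/cos w = -1.219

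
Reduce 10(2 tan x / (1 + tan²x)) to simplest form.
10(2 tan x / (1 + tan²x)) = 10(sin(2x)) (using Double angle)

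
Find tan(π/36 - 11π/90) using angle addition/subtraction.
tan(π/36 - 11π/90) = (tan π/36 - tan 11π/90)/(1 + tan π/36 tan 11π/90) = -0.3057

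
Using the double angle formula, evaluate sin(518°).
sin(518°) = 2 sin 259° cos 259° = 0.3746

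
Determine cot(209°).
cot(209°) = 1.804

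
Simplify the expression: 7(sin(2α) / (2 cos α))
7(sin(2α) / (2 cos α)) = 7(sin α) (using Double angle)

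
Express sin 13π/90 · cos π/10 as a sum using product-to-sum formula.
sin 13π/90 cos π/10 = (1/2)[sin(13π/90+π/10) + sin(13π/90-π/10)]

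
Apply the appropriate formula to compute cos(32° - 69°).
cos(32° - 69°) = cos 32° cos 69° + sin 32° sin 69° = 0.7986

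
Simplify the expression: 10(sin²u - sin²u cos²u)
10(sin²u - sin²u cos²u) = 10(sin⁴u) (using Factoring)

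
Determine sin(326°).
sin(326°) = -0.5592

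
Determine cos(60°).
cos(60°) = 1/2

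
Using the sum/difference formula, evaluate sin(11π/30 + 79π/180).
sin(11π/30 + 79π/180) = sin 11π/30 cos 79π/180 + cos 11π/30 sin 79π/180 = 0.5736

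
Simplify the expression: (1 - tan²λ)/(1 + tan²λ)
(1 - tan²λ)/(1 + tan²λ) = cos(2λ) (using Double angle)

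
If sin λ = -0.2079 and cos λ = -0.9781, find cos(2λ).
cos(2λ) = cos²λ - sin²λ = 0.9135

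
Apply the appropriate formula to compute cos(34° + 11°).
cos(34° + 11°) = cos 34° cos 11° - sin 34° sin 11° = √2/2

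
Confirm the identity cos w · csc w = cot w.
LHS = cos w · (1/sin w) = cos w/sin w = cot w = RHS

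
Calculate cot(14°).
cot(14°) = 4.011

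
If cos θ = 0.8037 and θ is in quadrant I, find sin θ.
sin θ = 0.595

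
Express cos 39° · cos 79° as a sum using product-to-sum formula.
cos 39° cos 79° = (1/2)[cos(39°-79°) + cos(39°+79°)]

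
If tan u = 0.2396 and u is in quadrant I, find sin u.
sin u = 0.233 (using tan²u + 1 = sec²u)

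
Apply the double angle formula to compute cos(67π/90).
cos(67π/90) = cos²67π/180 - sin²67π/180 = -0.6947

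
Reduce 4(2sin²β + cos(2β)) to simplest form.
4(2sin²β + cos(2β)) = 4 (using Double angle)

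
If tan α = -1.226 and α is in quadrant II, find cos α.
cos α = -0.6321 (using tan²α + 1 = sec²α)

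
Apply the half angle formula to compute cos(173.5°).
cos(173.5°) = -√((1 + cos 347°)/2) = -0.9936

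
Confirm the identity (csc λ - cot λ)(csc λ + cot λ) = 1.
LHS = csc²λ - cot²λ = (1 + cot²λ) - cot²λ = 1 = RHS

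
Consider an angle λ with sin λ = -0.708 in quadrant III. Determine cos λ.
cos λ = ±√(1 - sin²λ) = -0.7062 (negative in QIII)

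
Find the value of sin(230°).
sin(230°) = -0.766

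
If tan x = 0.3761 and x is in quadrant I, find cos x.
cos x = 0.936 (using tan²x + 1 = sec²x)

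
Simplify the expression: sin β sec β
sin β sec β = tan β (using Reciprocal + quotient)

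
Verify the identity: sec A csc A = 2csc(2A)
RHS = 2/sin(2A) = 2/(2 sin A cos A) = 1/(sin A cos A) = (1/cos A)(1/sin A) = sec A csc A = LHS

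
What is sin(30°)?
sin(30°) = 1/2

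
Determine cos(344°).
cos(344°) = 0.9613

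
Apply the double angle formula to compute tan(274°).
tan(274°) = 2 tan 137° / (1 - tan²137°) = -14.3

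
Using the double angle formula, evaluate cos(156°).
cos(156°) = cos²78° - sin²78° = -0.9135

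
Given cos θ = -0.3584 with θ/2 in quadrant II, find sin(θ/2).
sin(θ/2) = ±√((1 - cos θ)/2); positive since θ/2 ∈ QII, so sin(θ/2) = 0.8241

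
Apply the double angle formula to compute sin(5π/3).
sin(5π/3) = 2 sin 5π/6 cos 5π/6 = -√3/2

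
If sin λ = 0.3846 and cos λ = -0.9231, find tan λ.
tan λ = sin λ / cos λ = -0.4166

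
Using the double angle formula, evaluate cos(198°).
cos(198°) = cos²99° - sin²99° = -0.9511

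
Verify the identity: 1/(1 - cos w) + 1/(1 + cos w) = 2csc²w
LHS = [(1 + cos w) + (1 - cos w)] / [(1 - cos w)(1 + cos w)] = 2/(1 - cos²w) = 2/sin²w = 2csc²w = RHS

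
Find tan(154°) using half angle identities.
tan(154°) = sin 308° / (1 + cos 308°) = -0.4877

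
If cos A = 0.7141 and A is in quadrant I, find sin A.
sin A = 0.7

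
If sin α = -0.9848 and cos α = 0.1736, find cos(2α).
cos(2α) = cos²α - sin²α = -0.9397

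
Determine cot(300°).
cot(300°) = -√3/3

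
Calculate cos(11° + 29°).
cos(11° + 29°) = cos 11° cos 29° - sin 11° sin 29° = 0.766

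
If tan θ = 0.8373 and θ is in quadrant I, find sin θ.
sin θ = 0.642 (using tan²θ + 1 = sec²θ)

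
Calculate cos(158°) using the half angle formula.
cos(158°) = -√((1 + cos 316°)/2) = -0.9272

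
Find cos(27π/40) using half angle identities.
cos(27π/40) = -√((1 + cos 27π/20)/2) = -0.5225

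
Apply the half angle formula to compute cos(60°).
cos(60°) = √((1 + cos 120°)/2) = 1/2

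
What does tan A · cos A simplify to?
tan A · cos A = sin A (using Quotient identity)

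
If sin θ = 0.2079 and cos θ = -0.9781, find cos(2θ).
cos(2θ) = cos²θ - sin²θ = 0.9135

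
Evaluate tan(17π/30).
tan(17π/30) = -4.705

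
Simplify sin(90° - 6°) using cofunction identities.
sin(90° - 6°) = cos(6°)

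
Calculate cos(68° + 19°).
cos(68° + 19°) = cos 68° cos 19° - sin 68° sin 19° = 0.05234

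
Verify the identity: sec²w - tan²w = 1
LHS = 1/cos²w - sin²w/cos²w = (1 - sin²w)/cos²w = cos²w/cos²w = 1 = RHS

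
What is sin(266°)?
sin(266°) = -0.9976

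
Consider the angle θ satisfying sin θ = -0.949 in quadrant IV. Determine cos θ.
cos θ = √(1 - sin²θ) = 0.3153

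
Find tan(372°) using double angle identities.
tan(372°) = 2 tan 186° / (1 - tan²186°) = 0.2126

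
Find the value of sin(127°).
sin(127°) = 0.7986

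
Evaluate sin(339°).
sin(339°) = -0.3584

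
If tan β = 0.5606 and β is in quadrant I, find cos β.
cos β = 0.8723 (using tan²β + 1 = sec²β)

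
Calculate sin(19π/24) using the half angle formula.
sin(19π/24) = √((1 - cos 19π/12)/2) = 0.6088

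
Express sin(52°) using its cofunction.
sin(52°) = cos(90° - 52°) = cos(38°)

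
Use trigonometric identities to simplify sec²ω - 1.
sec²ω - 1 = tan²ω (using Pythagorean identity)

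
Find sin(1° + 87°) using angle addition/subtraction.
sin(1° + 87°) = sin 1° cos 87° + cos 1° sin 87° = 0.9994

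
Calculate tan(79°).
tan(79°) = 5.145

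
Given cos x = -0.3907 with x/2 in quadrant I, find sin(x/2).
sin(x/2) = ±√((1 - cos x)/2); positive since x/2 ∈ QI, so sin(x/2) = 0.8339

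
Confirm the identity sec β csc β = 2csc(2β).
RHS = 2/sin(2β) = 2/(2 sin β cos β) = 1/(sin β cos β) = (1/cos β)(1/sin β) = sec β csc β = LHS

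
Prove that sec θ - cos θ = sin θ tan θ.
LHS = 1/cos θ - cos θ = (1 - cos²θ)/cos θ = sin²θ/cos θ = sin θ · (sin θ/cos θ) = sin θ tan θ = RHS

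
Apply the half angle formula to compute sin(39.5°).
sin(39.5°) = √((1 - cos 79°)/2) = 0.6361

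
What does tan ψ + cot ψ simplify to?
tan ψ + cot ψ = sec ψ csc ψ (using Quotient identities)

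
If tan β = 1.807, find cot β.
cot β = 1/tan β = 0.5534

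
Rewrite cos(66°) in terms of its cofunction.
cos(66°) = sin(90° - 66°) = sin(24°)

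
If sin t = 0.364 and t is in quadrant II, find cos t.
cos t = -0.9314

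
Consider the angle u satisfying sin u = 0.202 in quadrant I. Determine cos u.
cos u = √(1 - sin²u) = 0.9794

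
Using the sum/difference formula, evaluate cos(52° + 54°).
cos(52° + 54°) = cos 52° cos 54° - sin 52° sin 54° = -0.2756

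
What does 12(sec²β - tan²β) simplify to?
12(sec²β - tan²β) = 12 (using Pythagorean identity)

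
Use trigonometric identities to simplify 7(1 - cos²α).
7(1 - cos²α) = 7(sin²α) (using Pythagorean identity)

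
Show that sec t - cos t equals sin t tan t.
LHS = 1/cos t - cos t = (1 - cos²t)/cos t = sin²t/cos t = sin t · (sin t/cos t) = sin t tan t = RHS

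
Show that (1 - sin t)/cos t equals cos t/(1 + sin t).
LHS = (1 - sin t)(1 + sin t) / (cos t(1 + sin t)) = (1 - sin²t) / (cos t(1 + sin t)) = cos²t / (cos t(1 + sin t)) = cos t/(1 + sin t) = RHS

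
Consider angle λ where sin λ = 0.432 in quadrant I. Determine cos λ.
cos λ = √(1 - sin²λ) = 0.9019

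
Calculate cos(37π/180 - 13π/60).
cos(37π/180 - 13π/60) = cos 37π/180 cos 13π/60 + sin 37π/180 sin 13π/60 = 0.9994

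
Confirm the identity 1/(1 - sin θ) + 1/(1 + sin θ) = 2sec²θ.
LHS = [(1 + sin θ) + (1 - sin θ)] / [(1 - sin θ)(1 + sin θ)] = 2/(1 - sin²θ) = 2/cos²θ = 2sec²θ = RHS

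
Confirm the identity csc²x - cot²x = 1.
LHS = 1/sin²x - cos²x/sin²x = (1 - cos²x)/sin²x = sin²x/sin²x = 1 = RHS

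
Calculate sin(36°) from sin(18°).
sin(36°) = 2 sin 18° cos 18° = 0.5878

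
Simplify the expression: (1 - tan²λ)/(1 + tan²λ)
(1 - tan²λ)/(1 + tan²λ) = cos(2λ) (using Double angle)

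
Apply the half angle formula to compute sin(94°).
sin(94°) = √((1 - cos 188°)/2) = 0.9976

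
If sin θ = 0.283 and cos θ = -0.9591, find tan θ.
tan θ = sin θ / cos θ = -0.2951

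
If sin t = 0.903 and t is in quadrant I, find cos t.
cos t = 0.4296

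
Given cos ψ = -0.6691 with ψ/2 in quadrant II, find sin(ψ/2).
sin(ψ/2) = ±√((1 - cos ψ)/2); positive since ψ/2 ∈ QII, so sin(ψ/2) = 0.9135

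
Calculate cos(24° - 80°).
cos(24° - 80°) = cos 24° cos 80° + sin 24° sin 80° = 0.5592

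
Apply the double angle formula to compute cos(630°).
cos(630°) = 1 - 2sin²315° = 0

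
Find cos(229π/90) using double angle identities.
cos(229π/90) = cos²229π/180 - sin²229π/180 = -0.1392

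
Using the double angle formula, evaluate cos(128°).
cos(128°) = 2cos²64° - 1 = -0.6157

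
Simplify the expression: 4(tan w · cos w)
4(tan w · cos w) = 4(sin w) (using Quotient identity)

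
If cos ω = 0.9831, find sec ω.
sec ω = 1/cos ω = 1.017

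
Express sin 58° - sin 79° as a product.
sin 58° - sin 79° = 2 cos(68.5°) sin(-10.5°)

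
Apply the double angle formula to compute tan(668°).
tan(668°) = 2 tan 334° / (1 - tan²334°) = -1.28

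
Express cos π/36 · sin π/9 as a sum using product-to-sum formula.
cos π/36 sin π/9 = (1/2)[sin(π/36+π/9) - sin(π/36-π/9)]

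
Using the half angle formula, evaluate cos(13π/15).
cos(13π/15) = -√((1 + cos 26π/15)/2) = -0.9135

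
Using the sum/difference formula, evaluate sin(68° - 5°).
sin(68° - 5°) = sin 68° cos 5° - cos 68° sin 5° = 0.891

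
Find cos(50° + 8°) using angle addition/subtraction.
cos(50° + 8°) = cos 50° cos 8° - sin 50° sin 8° = 0.5299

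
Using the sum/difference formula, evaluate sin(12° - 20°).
sin(12° - 20°) = sin 12° cos 20° - cos 12° sin 20° = -0.1392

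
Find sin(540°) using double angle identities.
sin(540°) = 2 sin 270° cos 270° = 0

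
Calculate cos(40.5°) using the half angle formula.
cos(40.5°) = √((1 + cos 81°)/2) = 0.7604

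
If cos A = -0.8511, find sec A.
sec A = 1/cos A = -1.175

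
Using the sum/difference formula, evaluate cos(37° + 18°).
cos(37° + 18°) = cos 37° cos 18° - sin 37° sin 18° = 0.5736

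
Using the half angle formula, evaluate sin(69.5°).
sin(69.5°) = √((1 - cos 139°)/2) = 0.9367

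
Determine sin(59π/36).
sin(59π/36) = -0.9063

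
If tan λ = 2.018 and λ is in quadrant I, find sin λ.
sin λ = 0.896 (using tan²λ + 1 = sec²λ)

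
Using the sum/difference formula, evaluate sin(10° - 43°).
sin(10° - 43°) = sin 10° cos 43° - cos 10° sin 43° = -0.5446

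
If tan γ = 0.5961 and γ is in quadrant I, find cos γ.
cos γ = 0.859 (using tan²γ + 1 = sec²γ)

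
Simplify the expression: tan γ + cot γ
tan γ + cot γ = sec γ csc γ (using Quotient identities)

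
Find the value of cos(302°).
cos(302°) = 0.5299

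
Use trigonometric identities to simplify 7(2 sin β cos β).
7(2 sin β cos β) = 7(sin(2β)) (using Double angle)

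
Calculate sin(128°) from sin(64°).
sin(128°) = 2 sin 64° cos 64° = 0.788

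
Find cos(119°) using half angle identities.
cos(119°) = -√((1 + cos 238°)/2) = -0.4848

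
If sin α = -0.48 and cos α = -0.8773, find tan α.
tan α = sin α / cos α = 0.5471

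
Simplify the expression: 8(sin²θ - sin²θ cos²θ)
8(sin²θ - sin²θ cos²θ) = 8(sin⁴θ) (using Factoring)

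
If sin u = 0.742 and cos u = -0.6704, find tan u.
tan u = sin u / cos u = -1.107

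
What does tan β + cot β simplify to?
tan β + cot β = sec β csc β (using Quotient identities)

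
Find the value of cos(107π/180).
cos(107π/180) = -0.2924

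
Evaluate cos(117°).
cos(117°) = -0.454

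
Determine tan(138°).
tan(138°) = -0.9004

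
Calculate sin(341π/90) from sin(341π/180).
sin(341π/90) = 2 sin 341π/180 cos 341π/180 = -0.6157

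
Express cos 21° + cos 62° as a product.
cos 21° + cos 62° = 2 cos(41.5°) cos(-20.5°)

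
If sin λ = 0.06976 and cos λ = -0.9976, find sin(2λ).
sin(2λ) = 2 sin λ cos λ = -0.1392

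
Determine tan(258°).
tan(258°) = 4.705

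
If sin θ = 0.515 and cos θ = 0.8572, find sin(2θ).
sin(2θ) = 2 sin θ cos θ = 0.8829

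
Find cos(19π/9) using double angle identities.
cos(19π/9) = cos²19π/18 - sin²19π/18 = 0.9397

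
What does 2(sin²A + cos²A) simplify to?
2(sin²A + cos²A) = 2 (using Pythagorean identity)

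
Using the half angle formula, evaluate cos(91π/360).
cos(91π/360) = √((1 + cos 91π/180)/2) = 0.7009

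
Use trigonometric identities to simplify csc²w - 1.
csc²w - 1 = cot²w (using Pythagorean identity)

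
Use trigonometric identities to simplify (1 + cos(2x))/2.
(1 + cos(2x))/2 = cos²x (using Power reduction)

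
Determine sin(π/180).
sin(π/180) = 0.01745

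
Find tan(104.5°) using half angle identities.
tan(104.5°) = sin 209° / (1 + cos 209°) = -3.867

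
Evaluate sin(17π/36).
sin(17π/36) = 0.9962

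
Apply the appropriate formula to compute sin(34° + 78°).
sin(34° + 78°) = sin 34° cos 78° + cos 34° sin 78° = 0.9272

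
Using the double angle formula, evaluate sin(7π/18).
sin(7π/18) = 2 sin 7π/36 cos 7π/36 = 0.9397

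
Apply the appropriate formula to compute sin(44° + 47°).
sin(44° + 47°) = sin 44° cos 47° + cos 44° sin 47° = 0.9998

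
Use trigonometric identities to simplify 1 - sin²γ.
1 - sin²γ = cos²γ (using Pythagorean identity)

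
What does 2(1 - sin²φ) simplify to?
2(1 - sin²φ) = 2(cos²φ) (using Pythagorean identity)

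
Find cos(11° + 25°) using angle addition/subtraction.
cos(11° + 25°) = cos 11° cos 25° - sin 11° sin 25° = 0.809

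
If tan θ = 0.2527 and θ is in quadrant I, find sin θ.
sin θ = 0.245 (using tan²θ + 1 = sec²θ)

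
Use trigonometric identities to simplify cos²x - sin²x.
cos²x - sin²x = cos(2x) (using Double angle)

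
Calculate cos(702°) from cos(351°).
cos(702°) = cos²351° - sin²351° = 0.9511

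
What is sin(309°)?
sin(309°) = -0.7771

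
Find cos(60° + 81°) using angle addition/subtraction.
cos(60° + 81°) = cos 60° cos 81° - sin 60° sin 81° = -0.7771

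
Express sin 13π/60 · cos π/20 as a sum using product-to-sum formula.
sin 13π/60 cos π/20 = (1/2)[sin(13π/60+π/20) + sin(13π/60-π/20)]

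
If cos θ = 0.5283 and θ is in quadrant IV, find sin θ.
sin θ = -0.8491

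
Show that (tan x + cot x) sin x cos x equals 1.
LHS = (sin x/cos x + cos x/sin x) sin x cos x = ((sin²x + cos²x)/(sin x cos x)) · sin x cos x = sin²x + cos²x = 1 = RHS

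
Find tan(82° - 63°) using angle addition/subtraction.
tan(82° - 63°) = (tan 82° - tan 63°)/(1 + tan 82° tan 63°) = 0.3443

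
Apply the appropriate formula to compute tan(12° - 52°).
tan(12° - 52°) = (tan 12° - tan 52°)/(1 + tan 12° tan 52°) = -0.8391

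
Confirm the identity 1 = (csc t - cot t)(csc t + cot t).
RHS = csc²t - cot²t = (1 + cot²t) - cot²t = 1 = LHS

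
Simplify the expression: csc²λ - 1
csc²λ - 1 = cot²λ (using Pythagorean identity)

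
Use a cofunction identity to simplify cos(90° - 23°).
cos(90° - 23°) = sin(23°)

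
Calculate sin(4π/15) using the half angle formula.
sin(4π/15) = √((1 - cos 8π/15)/2) = 0.7431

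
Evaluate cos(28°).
cos(28°) = 0.8829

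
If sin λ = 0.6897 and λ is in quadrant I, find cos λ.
cos λ = 0.7241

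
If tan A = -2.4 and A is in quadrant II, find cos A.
cos A = -0.3846 (using tan²A + 1 = sec²A)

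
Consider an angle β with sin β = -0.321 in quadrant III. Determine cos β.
cos β = ±√(1 - sin²β) = -0.9471 (negative in QIII)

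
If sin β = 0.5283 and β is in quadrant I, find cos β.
cos β = 0.8491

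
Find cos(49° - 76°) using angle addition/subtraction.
cos(49° - 76°) = cos 49° cos 76° + sin 49° sin 76° = 0.891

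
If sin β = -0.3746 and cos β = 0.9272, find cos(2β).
cos(2β) = cos²β - sin²β = 0.7194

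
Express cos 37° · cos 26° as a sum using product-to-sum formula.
cos 37° cos 26° = (1/2)[cos(37°-26°) + cos(37°+26°)]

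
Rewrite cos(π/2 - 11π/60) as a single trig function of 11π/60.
cos(π/2 - 11π/60) = sin(11π/60)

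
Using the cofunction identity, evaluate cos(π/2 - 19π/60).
cos(π/2 - 19π/60) = sin(19π/60) = 0.8387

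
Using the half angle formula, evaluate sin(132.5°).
sin(132.5°) = √((1 - cos 265°)/2) = 0.7373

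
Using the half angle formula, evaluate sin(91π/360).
sin(91π/360) = √((1 - cos 91π/180)/2) = 0.7133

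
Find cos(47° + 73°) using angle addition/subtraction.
cos(47° + 73°) = cos 47° cos 73° - sin 47° sin 73° = -1/2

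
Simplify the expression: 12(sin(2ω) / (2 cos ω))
12(sin(2ω) / (2 cos ω)) = 12(sin ω) (using Double angle)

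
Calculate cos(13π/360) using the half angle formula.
cos(13π/360) = √((1 + cos 13π/180)/2) = 0.9936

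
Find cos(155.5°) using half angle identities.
cos(155.5°) = -√((1 + cos 311°)/2) = -0.91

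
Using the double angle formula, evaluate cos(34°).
cos(34°) = cos²17° - sin²17° = 0.829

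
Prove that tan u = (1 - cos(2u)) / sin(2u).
RHS = 2sin²u / (2 sin u cos u) = sin u/cos u = tan u = LHS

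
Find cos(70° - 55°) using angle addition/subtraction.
cos(70° - 55°) = cos 70° cos 55° + sin 70° sin 55° = (√6+√2)/4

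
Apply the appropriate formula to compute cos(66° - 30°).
cos(66° - 30°) = cos 66° cos 30° + sin 66° sin 30° = 0.809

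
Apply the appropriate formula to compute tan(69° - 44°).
tan(69° - 44°) = (tan 69° - tan 44°)/(1 + tan 69° tan 44°) = 0.4663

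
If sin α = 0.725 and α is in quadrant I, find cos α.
cos α = 0.6887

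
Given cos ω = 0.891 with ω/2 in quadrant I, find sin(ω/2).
sin(ω/2) = ±√((1 - cos ω)/2); positive since ω/2 ∈ QI, so sin(ω/2) = 0.2335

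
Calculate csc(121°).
csc(121°) = 1.167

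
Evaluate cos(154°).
cos(154°) = -0.8988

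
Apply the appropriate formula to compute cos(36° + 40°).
cos(36° + 40°) = cos 36° cos 40° - sin 36° sin 40° = 0.2419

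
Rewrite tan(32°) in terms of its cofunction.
tan(32°) = cot(90° - 32°) = cot(58°)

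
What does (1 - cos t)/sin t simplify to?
(1 - cos t)/sin t = tan(t/2) (using Half angle)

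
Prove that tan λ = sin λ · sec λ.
RHS = sin λ · (1/cos λ) = sin λ/cos λ = tan λ = LHS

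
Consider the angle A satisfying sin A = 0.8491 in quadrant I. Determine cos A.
cos A = √(1 - sin²A) = 0.5282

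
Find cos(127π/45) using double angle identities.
cos(127π/45) = cos²127π/90 - sin²127π/90 = -0.848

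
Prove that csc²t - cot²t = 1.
LHS = 1/sin²t - cos²t/sin²t = (1 - cos²t)/sin²t = sin²t/sin²t = 1 = RHS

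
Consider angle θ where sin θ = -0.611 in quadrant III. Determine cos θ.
cos θ = ±√(1 - sin²θ) = -0.7916 (negative in QIII)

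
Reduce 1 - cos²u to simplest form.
1 - cos²u = sin²u (using Pythagorean identity)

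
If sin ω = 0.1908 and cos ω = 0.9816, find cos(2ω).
cos(2ω) = cos²ω - sin²ω = 0.9271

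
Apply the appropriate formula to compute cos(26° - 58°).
cos(26° - 58°) = cos 26° cos 58° + sin 26° sin 58° = 0.848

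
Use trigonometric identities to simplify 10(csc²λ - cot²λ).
10(csc²λ - cot²λ) = 10 (using Pythagorean identity)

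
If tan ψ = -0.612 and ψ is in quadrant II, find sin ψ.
sin ψ = 0.522 (using tan²ψ + 1 = sec²ψ)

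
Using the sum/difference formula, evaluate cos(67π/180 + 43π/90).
cos(67π/180 + 43π/90) = cos 67π/180 cos 43π/90 - sin 67π/180 sin 43π/90 = -0.891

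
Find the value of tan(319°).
tan(319°) = -0.8693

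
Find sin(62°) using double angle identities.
sin(62°) = 2 sin 31° cos 31° = 0.8829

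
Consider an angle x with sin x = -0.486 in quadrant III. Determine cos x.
cos x = ±√(1 - sin²x) = -0.874 (negative in QIII)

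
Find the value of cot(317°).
cot(317°) = -1.072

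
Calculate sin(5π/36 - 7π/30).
sin(5π/36 - 7π/30) = sin 5π/36 cos 7π/30 - cos 5π/36 sin 7π/30 = -0.2924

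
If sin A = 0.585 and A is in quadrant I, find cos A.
cos A = 0.811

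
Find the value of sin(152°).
sin(152°) = 0.4695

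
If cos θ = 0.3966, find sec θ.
sec θ = 1/cos θ = 2.521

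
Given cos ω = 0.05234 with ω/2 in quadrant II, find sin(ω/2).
sin(ω/2) = ±√((1 - cos ω)/2); positive since ω/2 ∈ QII, so sin(ω/2) = 0.6884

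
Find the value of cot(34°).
cot(34°) = 1.483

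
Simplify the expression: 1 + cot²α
1 + cot²α = csc²α (using Pythagorean identity)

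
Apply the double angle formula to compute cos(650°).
cos(650°) = cos²325° - sin²325° = 0.342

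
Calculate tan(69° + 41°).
tan(69° + 41°) = (tan 69° + tan 41°)/(1 - tan 69° tan 41°) = -2.747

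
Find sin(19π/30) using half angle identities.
sin(19π/30) = √((1 - cos 19π/15)/2) = 0.9135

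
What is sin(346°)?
sin(346°) = -0.2419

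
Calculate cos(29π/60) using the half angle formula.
cos(29π/60) = √((1 + cos 29π/30)/2) = 0.05234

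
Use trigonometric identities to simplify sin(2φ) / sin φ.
sin(2φ) / sin φ = 2 cos φ (using Double angle)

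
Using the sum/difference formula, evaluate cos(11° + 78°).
cos(11° + 78°) = cos 11° cos 78° - sin 11° sin 78° = 0.01745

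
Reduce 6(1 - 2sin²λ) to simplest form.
6(1 - 2sin²λ) = 6(cos(2λ)) (using Double angle)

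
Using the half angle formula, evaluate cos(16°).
cos(16°) = √((1 + cos 32°)/2) = 0.9613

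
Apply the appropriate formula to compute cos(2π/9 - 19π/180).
cos(2π/9 - 19π/180) = cos 2π/9 cos 19π/180 + sin 2π/9 sin 19π/180 = 0.9336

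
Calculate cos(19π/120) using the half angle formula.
cos(19π/120) = √((1 + cos 19π/60)/2) = 0.8788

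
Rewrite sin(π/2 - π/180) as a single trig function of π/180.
sin(π/2 - π/180) = cos(π/180)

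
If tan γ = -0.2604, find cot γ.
cot γ = 1/tan γ = -3.84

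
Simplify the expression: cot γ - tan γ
cot γ - tan γ = 2 cot(2γ) (using Double angle)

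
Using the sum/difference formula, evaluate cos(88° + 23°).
cos(88° + 23°) = cos 88° cos 23° - sin 88° sin 23° = -0.3584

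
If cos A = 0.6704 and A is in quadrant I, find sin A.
sin A = 0.742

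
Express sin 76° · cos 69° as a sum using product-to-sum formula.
sin 76° cos 69° = (1/2)[sin(76°+69°) + sin(76°-69°)]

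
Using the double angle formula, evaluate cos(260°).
cos(260°) = cos²130° - sin²130° = -0.1736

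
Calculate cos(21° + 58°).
cos(21° + 58°) = cos 21° cos 58° - sin 21° sin 58° = 0.1908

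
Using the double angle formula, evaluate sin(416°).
sin(416°) = 2 sin 208° cos 208° = 0.829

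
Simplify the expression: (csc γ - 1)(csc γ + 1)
(csc γ - 1)(csc γ + 1) = cot²γ (using Diff. of squares)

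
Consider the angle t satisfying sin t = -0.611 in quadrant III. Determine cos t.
cos t = ±√(1 - sin²t) = -0.7916 (negative in QIII)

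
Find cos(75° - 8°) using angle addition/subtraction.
cos(75° - 8°) = cos 75° cos 8° + sin 75° sin 8° = 0.3907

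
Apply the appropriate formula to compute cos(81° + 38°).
cos(81° + 38°) = cos 81° cos 38° - sin 81° sin 38° = -0.4848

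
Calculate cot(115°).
cot(115°) = -0.4663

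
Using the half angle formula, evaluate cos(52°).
cos(52°) = √((1 + cos 104°)/2) = 0.6157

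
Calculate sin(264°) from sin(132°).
sin(264°) = 2 sin 132° cos 132° = -0.9945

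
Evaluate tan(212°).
tan(212°) = 0.6249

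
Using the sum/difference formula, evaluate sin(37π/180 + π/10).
sin(37π/180 + π/10) = sin 37π/180 cos π/10 + cos 37π/180 sin π/10 = 0.8192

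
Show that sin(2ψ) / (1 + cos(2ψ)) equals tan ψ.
LHS = 2 sin ψ cos ψ / (2cos²ψ) = sin ψ/cos ψ = tan ψ = RHS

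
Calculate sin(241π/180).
sin(241π/180) = -0.8746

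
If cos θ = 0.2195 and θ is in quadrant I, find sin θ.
sin θ = 0.9756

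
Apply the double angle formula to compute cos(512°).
cos(512°) = cos²256° - sin²256° = -0.8829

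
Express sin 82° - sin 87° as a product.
sin 82° - sin 87° = 2 cos(84.5°) sin(-2.5°)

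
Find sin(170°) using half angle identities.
sin(170°) = √((1 - cos 340°)/2) = 0.1736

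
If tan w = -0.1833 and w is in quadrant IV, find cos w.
cos w = 0.9836 (using tan²w + 1 = sec²w)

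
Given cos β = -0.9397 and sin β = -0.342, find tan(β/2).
tan(β/2) = sin β / (1 + cos β) = -5.672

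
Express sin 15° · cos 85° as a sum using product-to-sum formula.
sin 15° cos 85° = (1/2)[sin(15°+85°) + sin(15°-85°)]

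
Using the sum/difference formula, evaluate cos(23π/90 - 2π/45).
cos(23π/90 - 2π/45) = cos 23π/90 cos 2π/45 + sin 23π/90 sin 2π/45 = 0.788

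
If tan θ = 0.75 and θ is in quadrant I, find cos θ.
cos θ = 0.8 (using tan²θ + 1 = sec²θ)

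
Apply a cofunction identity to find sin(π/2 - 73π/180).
sin(π/2 - 73π/180) = cos(73π/180) = 0.2924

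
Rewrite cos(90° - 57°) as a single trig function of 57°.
cos(90° - 57°) = sin(57°)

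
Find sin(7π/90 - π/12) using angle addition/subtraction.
sin(7π/90 - π/12) = sin 7π/90 cos π/12 - cos 7π/90 sin π/12 = -0.01745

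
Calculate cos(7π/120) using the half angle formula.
cos(7π/120) = √((1 + cos 7π/60)/2) = 0.9833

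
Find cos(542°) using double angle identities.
cos(542°) = 2cos²271° - 1 = -0.9994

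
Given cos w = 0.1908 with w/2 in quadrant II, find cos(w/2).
cos(w/2) = ±√((1 + cos w)/2); negative since w/2 ∈ QII, so cos(w/2) = -0.7716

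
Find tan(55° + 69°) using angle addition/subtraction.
tan(55° + 69°) = (tan 55° + tan 69°)/(1 - tan 55° tan 69°) = -1.483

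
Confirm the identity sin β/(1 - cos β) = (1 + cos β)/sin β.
LHS = sin β(1 + cos β) / ((1 - cos β)(1 + cos β)) = sin β(1 + cos β) / (1 - cos²β) = sin β(1 + cos β) / sin²β = (1 + cos β)/sin β = RHS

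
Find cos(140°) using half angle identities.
cos(140°) = -√((1 + cos 280°)/2) = -0.766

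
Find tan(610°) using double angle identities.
tan(610°) = 2 tan 305° / (1 - tan²305°) = 2.747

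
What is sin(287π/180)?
sin(287π/180) = -0.9563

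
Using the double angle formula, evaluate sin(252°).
sin(252°) = 2 sin 126° cos 126° = -0.9511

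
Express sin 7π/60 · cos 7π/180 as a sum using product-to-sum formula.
sin 7π/60 cos 7π/180 = (1/2)[sin(7π/60+7π/180) + sin(7π/60-7π/180)]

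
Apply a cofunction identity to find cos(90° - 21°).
cos(90° - 21°) = sin(21°) = 0.3584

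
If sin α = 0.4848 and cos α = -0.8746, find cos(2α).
cos(2α) = cos²α - sin²α = 0.5299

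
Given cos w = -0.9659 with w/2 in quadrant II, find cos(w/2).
cos(w/2) = ±√((1 + cos w)/2); negative since w/2 ∈ QII, so cos(w/2) = -0.1306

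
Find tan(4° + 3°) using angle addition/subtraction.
tan(4° + 3°) = (tan 4° + tan 3°)/(1 - tan 4° tan 3°) = 0.1228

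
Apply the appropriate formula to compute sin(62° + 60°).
sin(62° + 60°) = sin 62° cos 60° + cos 62° sin 60° = 0.848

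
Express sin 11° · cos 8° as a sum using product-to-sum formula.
sin 11° cos 8° = (1/2)[sin(11°+8°) + sin(11°-8°)]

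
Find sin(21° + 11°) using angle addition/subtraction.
sin(21° + 11°) = sin 21° cos 11° + cos 21° sin 11° = 0.5299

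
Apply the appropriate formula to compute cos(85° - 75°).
cos(85° - 75°) = cos 85° cos 75° + sin 85° sin 75° = 0.9848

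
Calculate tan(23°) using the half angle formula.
tan(23°) = sin 46° / (1 + cos 46°) = 0.4245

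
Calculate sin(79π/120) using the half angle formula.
sin(79π/120) = √((1 - cos 79π/60)/2) = 0.8788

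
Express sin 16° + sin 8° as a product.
sin 16° + sin 8° = 2 sin(12°) cos(4°)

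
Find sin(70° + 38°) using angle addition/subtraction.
sin(70° + 38°) = sin 70° cos 38° + cos 70° sin 38° = 0.9511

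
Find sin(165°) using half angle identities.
sin(165°) = √((1 - cos 330°)/2) = (√6-√2)/4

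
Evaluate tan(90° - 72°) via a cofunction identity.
tan(90° - 72°) = cot(72°) = 0.3249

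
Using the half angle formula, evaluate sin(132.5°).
sin(132.5°) = √((1 - cos 265°)/2) = 0.7373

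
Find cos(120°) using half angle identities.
cos(120°) = -√((1 + cos 240°)/2) = -1/2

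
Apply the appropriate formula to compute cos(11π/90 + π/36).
cos(11π/90 + π/36) = cos 11π/90 cos π/36 - sin 11π/90 sin π/36 = 0.891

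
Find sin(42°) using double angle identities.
sin(42°) = 2 sin 21° cos 21° = 0.6691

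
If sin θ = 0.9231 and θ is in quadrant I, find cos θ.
cos θ = 0.3846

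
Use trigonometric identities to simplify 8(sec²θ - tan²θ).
8(sec²θ - tan²θ) = 8 (using Pythagorean identity)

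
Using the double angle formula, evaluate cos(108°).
cos(108°) = cos²54° - sin²54° = -0.309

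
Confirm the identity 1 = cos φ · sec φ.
RHS = cos φ · (1/cos φ) = 1 = LHS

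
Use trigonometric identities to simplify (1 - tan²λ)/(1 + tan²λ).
(1 - tan²λ)/(1 + tan²λ) = cos(2λ) (using Double angle)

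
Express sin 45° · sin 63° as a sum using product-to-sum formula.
sin 45° sin 63° = (1/2)[cos(45°-63°) - cos(45°+63°)]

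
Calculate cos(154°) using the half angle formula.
cos(154°) = -√((1 + cos 308°)/2) = -0.8988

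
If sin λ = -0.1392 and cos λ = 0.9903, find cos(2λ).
cos(2λ) = cos²λ - sin²λ = 0.9613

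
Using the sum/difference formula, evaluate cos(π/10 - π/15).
cos(π/10 - π/15) = cos π/10 cos π/15 + sin π/10 sin π/15 = 0.9945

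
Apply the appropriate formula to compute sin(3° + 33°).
sin(3° + 33°) = sin 3° cos 33° + cos 3° sin 33° = 0.5878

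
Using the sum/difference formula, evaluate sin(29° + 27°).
sin(29° + 27°) = sin 29° cos 27° + cos 29° sin 27° = 0.829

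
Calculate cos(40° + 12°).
cos(40° + 12°) = cos 40° cos 12° - sin 40° sin 12° = 0.6157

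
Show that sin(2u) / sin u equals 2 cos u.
LHS = 2 sin u cos u / sin u = 2 cos u = RHS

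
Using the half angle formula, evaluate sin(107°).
sin(107°) = √((1 - cos 214°)/2) = 0.9563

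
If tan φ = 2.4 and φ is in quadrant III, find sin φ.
sin φ = -0.9231 (using tan²φ + 1 = sec²φ)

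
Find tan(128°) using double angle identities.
tan(128°) = 2 tan 64° / (1 - tan²64°) = -1.28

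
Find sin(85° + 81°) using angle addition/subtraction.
sin(85° + 81°) = sin 85° cos 81° + cos 85° sin 81° = 0.2419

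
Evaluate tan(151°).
tan(151°) = -0.5543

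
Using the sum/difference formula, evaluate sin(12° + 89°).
sin(12° + 89°) = sin 12° cos 89° + cos 12° sin 89° = 0.9816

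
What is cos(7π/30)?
cos(7π/30) = 0.7431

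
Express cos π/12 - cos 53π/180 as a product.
cos π/12 - cos 53π/180 = -2 sin(17π/90) sin(-19π/180)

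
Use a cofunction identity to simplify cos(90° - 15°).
cos(90° - 15°) = sin(15°)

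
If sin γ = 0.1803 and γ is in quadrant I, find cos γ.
cos γ = 0.9836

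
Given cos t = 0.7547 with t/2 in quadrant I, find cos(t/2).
cos(t/2) = ±√((1 + cos t)/2); positive since t/2 ∈ QI, so cos(t/2) = 0.9367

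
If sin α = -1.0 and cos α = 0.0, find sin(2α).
sin(2α) = 2 sin α cos α = 0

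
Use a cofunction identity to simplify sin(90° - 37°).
sin(90° - 37°) = cos(37°)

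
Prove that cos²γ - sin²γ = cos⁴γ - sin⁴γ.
RHS = (cos²γ - sin²γ)(cos²γ + sin²γ) = (cos²γ - sin²γ) · 1 = cos²γ - sin²γ = LHS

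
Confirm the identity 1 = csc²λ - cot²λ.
RHS = 1/sin²λ - cos²λ/sin²λ = (1 - cos²λ)/sin²λ = sin²λ/sin²λ = 1 = LHS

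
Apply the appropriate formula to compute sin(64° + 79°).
sin(64° + 79°) = sin 64° cos 79° + cos 64° sin 79° = 0.6018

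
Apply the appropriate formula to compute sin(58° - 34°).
sin(58° - 34°) = sin 58° cos 34° - cos 58° sin 34° = 0.4067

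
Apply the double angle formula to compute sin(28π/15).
sin(28π/15) = 2 sin 14π/15 cos 14π/15 = -0.4067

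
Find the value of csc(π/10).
csc(π/10) = 3.236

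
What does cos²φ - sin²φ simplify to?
cos²φ - sin²φ = cos(2φ) (using Double angle)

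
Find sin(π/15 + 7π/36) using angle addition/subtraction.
sin(π/15 + 7π/36) = sin π/15 cos 7π/36 + cos π/15 sin 7π/36 = 0.7314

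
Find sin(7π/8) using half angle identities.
sin(7π/8) = √((1 - cos 7π/4)/2) = √(2-√2)/2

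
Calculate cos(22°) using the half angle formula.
cos(22°) = √((1 + cos 44°)/2) = 0.9272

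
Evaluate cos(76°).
cos(76°) = 0.2419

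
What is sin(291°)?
sin(291°) = -0.9336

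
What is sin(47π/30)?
sin(47π/30) = -0.9781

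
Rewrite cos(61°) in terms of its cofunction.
cos(61°) = sin(90° - 61°) = sin(29°)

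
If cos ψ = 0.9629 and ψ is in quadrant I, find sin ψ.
sin ψ = 0.2699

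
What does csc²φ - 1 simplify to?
csc²φ - 1 = cot²φ (using Pythagorean identity)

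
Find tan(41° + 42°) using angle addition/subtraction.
tan(41° + 42°) = (tan 41° + tan 42°)/(1 - tan 41° tan 42°) = 8.144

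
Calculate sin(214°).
sin(214°) = -0.5592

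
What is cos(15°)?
cos(15°) = (√6+√2)/4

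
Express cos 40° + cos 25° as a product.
cos 40° + cos 25° = 2 cos(32.5°) cos(7.5°)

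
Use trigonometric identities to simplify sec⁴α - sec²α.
sec⁴α - sec²α = tan⁴α + tan²α (using Pythagorean)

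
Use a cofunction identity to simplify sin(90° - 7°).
sin(90° - 7°) = cos(7°)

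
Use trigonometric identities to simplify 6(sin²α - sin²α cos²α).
6(sin²α - sin²α cos²α) = 6(sin⁴α) (using Factoring)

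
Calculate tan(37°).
tan(37°) = 0.7536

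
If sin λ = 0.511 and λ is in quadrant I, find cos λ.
cos λ = 0.8596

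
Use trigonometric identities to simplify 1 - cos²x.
1 - cos²x = sin²x (using Pythagorean identity)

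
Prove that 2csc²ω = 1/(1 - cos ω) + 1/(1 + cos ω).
RHS = [(1 + cos ω) + (1 - cos ω)] / [(1 - cos ω)(1 + cos ω)] = 2/(1 - cos²ω) = 2/sin²ω = 2csc²ω = LHS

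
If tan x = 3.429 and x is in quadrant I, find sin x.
sin x = 0.96 (using tan²x + 1 = sec²x)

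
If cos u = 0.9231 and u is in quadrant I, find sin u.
sin u = 0.3846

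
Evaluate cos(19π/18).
cos(19π/18) = -0.9848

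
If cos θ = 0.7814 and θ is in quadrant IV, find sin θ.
sin θ = -0.624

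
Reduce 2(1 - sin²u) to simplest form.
2(1 - sin²u) = 2(cos²u) (using Pythagorean identity)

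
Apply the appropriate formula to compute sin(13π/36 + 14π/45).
sin(13π/36 + 14π/45) = sin 13π/36 cos 14π/45 + cos 13π/36 sin 14π/45 = 0.8572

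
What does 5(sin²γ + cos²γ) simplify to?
5(sin²γ + cos²γ) = 5 (using Pythagorean identity)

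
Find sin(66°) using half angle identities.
sin(66°) = √((1 - cos 132°)/2) = 0.9135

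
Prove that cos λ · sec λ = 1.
LHS = cos λ · (1/cos λ) = 1 = RHS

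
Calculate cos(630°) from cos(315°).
cos(630°) = 1 - 2sin²315° = 0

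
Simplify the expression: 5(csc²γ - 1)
5(csc²γ - 1) = 5(cot²γ) (using Pythagorean identity)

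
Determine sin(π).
sin(π) = 0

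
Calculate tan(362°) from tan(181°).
tan(362°) = 2 tan 181° / (1 - tan²181°) = 0.03492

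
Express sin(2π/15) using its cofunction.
sin(2π/15) = cos(π/2 - 2π/15) = cos(11π/30)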